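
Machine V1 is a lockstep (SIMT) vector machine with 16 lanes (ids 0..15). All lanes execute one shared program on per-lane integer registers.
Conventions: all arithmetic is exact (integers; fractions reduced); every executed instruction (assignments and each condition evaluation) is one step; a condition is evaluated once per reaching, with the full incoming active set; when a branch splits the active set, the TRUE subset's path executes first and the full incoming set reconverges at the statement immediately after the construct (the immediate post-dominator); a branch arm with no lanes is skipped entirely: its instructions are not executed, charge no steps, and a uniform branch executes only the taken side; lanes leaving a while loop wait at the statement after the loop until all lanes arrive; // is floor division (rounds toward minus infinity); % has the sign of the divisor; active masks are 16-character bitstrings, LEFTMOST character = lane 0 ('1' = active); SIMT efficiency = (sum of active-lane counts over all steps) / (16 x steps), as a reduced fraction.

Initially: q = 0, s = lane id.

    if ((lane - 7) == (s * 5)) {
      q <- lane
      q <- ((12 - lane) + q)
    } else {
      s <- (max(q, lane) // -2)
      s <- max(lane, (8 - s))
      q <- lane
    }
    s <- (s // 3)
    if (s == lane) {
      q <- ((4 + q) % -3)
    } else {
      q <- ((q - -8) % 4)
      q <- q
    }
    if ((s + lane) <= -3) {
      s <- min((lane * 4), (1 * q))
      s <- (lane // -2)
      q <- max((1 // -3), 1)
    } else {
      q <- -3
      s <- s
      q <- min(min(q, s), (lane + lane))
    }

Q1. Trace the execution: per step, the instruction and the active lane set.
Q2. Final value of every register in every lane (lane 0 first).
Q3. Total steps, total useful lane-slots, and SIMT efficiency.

step 0: eval ((lane - 7) == (s * 5)) 1111111111111111
step 1: s <- (max(q, lane) // -2)    1111111111111111
step 2: s <- max(lane, (8 - s))      1111111111111111
step 3: q <- lane                    1111111111111111
step 4: s <- (s // 3)                1111111111111111
step 5: eval (s == lane)             1111111111111111
step 6: q <- ((4 + q) % -3)          0001000000000000
step 7: q <- ((q - -8) % 4)          1110111111111111
step 8: q <- q                       1110111111111111
step 9: eval ((s + lane) <= -3)      1111111111111111
step 10: q <- -3                      1111111111111111
step 11: s <- s                       1111111111111111
step 12: q <- min(min(q, s), (lane + lane)) 1111111111111111

Answer: 13 steps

q: -3,-3,-3,-3,-3,-3,-3,-3,-3,-3,-3,-3,-3,-3,-3,-3
s: 2,3,3,3,3,3,3,4,4,4,4,4,4,5,5,5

steps = 13; useful = 191; efficiency = 191/208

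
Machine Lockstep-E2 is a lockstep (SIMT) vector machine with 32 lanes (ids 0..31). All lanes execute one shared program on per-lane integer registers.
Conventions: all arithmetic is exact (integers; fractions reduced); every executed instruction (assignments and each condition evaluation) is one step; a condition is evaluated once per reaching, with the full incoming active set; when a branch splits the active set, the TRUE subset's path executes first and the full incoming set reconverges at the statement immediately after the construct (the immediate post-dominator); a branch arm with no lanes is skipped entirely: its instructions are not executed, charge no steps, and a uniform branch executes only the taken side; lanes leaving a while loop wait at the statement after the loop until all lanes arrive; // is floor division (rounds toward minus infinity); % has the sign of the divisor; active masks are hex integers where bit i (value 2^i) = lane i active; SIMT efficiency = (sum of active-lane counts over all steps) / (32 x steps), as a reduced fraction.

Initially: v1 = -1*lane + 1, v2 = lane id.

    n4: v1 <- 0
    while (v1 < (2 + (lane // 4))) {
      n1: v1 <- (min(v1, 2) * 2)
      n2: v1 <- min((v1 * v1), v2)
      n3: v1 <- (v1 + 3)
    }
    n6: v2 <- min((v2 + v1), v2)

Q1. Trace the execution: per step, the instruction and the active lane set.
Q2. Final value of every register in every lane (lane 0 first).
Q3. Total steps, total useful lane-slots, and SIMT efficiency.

step 0: v1 <- 0                      0xffffffff
step 1: eval (v1 < (2 + (lane // 4))) 0xffffffff
step 2: v1 <- (min(v1, 2) * 2)       0xffffffff
step 3: v1 <- min((v1 * v1), v2)     0xffffffff
step 4: v1 <- (v1 + 3)               0xffffffff
step 5: eval (v1 < (2 + (lane // 4))) 0xffffffff
step 6: v1 <- (min(v1, 2) * 2)       0xffffff00
step 7: v1 <- min((v1 * v1), v2)     0xffffff00
step 8: v1 <- (v1 + 3)               0xffffff00
step 9: eval (v1 < (2 + (lane // 4))) 0xffffff00
step 10: v2 <- min((v2 + v1), v2)     0xffffffff

Answer: 11 steps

v1: 3,3,3,3,3,3,3,3,11,12,13,14,15,16,17,18,19,19,19,19,19,19,19,19,19,19,19,19,19,19,19,19
v2: 0,1,2,3,4,5,6,7,8,9,10,11,12,13,14,15,16,17,18,19,20,21,22,23,24,25,26,27,28,29,30,31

steps = 11; useful = 320; efficiency = 320/352 = 10/11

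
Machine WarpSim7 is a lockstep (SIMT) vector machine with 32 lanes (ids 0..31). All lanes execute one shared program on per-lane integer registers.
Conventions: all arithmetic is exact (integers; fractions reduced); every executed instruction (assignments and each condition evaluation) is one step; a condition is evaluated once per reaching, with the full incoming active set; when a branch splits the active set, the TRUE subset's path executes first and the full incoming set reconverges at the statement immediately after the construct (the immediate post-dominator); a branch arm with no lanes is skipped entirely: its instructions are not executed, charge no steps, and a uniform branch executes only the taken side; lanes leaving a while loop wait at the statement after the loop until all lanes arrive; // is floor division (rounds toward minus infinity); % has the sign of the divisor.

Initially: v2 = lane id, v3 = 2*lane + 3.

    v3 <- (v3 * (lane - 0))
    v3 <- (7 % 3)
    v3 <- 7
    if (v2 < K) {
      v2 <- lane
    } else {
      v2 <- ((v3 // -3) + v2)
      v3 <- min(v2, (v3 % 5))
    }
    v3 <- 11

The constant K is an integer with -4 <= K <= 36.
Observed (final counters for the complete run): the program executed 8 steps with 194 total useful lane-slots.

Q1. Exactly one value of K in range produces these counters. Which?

Answer: K = 30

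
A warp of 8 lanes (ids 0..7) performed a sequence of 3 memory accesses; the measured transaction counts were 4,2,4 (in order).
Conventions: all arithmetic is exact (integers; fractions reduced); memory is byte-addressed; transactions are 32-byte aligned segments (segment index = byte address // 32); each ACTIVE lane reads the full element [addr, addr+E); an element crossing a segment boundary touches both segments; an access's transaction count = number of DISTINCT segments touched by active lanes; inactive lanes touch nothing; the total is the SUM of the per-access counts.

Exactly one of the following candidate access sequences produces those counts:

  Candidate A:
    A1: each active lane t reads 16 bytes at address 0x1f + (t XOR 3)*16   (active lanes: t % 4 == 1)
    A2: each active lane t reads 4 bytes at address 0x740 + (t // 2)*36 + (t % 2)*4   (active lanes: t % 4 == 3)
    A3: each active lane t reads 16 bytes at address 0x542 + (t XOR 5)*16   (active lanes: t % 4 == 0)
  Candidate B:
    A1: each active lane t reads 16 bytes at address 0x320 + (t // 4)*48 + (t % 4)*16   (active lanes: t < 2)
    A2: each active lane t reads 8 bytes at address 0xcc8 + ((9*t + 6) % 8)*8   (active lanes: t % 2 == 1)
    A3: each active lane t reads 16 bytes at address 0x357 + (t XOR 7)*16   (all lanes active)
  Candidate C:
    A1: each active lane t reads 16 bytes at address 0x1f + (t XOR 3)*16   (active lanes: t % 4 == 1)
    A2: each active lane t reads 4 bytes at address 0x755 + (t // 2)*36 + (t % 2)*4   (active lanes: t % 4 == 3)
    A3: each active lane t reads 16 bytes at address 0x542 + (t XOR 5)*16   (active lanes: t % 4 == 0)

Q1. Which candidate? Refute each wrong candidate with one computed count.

B: A1 gives 1 transaction, not 4
C: A2 gives 3 transactions, not 2
A: all counts match (4,2,4)

Answer: A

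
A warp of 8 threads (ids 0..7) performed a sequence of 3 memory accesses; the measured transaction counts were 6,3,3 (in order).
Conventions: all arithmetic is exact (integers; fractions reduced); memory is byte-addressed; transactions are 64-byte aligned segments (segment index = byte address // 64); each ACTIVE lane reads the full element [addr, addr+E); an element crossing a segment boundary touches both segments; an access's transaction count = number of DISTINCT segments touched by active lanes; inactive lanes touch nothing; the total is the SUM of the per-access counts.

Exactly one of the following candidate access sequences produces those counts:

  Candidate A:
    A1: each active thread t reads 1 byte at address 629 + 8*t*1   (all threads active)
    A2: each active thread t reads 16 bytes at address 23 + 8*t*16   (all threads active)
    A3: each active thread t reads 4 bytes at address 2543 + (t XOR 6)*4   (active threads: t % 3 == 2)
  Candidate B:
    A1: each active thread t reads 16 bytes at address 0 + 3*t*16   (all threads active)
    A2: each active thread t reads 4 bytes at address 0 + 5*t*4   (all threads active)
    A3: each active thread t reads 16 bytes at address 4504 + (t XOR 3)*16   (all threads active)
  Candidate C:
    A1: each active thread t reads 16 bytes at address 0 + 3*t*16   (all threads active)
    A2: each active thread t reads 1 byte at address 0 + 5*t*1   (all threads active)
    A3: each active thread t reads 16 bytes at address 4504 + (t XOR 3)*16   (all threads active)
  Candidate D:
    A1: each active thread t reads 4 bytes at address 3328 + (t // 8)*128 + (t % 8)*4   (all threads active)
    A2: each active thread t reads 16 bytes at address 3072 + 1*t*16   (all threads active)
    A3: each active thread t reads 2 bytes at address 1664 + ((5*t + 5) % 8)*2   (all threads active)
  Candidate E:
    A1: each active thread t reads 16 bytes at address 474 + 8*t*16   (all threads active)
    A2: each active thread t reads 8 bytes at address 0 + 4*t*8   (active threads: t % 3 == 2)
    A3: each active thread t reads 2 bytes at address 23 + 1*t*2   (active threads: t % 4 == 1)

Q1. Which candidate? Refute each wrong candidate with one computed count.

A: A1 gives 2 transactions, not 6
C: A2 gives 1 transaction, not 3
D: A1 gives 1 transaction, not 6
E: A1 gives 8 transactions, not 6
B: all counts match (6,3,3)

Answer: B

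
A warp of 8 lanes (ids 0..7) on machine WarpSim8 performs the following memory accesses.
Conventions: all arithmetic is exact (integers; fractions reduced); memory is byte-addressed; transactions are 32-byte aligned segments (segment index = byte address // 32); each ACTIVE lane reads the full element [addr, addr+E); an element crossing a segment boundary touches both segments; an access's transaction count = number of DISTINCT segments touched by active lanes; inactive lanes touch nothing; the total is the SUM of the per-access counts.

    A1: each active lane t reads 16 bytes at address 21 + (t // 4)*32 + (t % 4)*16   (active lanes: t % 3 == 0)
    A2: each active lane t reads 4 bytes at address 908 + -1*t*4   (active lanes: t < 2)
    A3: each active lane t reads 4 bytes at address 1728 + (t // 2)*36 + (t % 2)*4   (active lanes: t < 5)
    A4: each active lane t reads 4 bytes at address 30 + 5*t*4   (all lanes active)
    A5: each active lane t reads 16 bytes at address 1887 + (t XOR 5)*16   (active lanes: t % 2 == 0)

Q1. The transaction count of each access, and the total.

A1: 4 transactions
A2: 1 transaction
A3: 3 transactions
A4: 6 transactions
A5: 4 transactions

Answer: 4,1,3,6,4; total 18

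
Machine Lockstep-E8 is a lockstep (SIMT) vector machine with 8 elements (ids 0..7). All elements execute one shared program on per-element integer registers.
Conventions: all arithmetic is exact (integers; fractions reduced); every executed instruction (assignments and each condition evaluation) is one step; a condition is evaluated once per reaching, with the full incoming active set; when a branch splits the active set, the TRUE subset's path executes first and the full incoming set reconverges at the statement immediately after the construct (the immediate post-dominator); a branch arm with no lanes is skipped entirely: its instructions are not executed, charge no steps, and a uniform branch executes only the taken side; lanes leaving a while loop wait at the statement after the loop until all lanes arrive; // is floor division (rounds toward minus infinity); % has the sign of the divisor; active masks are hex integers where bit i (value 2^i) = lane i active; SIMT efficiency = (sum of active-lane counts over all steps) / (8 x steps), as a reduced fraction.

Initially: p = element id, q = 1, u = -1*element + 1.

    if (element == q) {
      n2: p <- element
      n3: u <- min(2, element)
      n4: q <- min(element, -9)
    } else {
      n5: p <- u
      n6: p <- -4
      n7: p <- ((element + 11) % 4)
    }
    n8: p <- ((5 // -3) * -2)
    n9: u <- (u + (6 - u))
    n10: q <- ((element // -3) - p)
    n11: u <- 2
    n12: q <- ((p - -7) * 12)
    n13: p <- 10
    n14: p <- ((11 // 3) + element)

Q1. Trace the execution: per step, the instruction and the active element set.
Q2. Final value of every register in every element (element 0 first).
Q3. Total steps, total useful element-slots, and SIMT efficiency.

step 0: eval (element == q)          0xff
step 1: p <- element                 0x02
step 2: u <- min(2, element)         0x02
step 3: q <- min(element, -9)        0x02
step 4: p <- u                       0xfd
step 5: p <- -4                      0xfd
step 6: p <- ((element + 11) % 4)    0xfd
step 7: p <- ((5 // -3) * -2)        0xff
step 8: u <- (u + (6 - u))           0xff
step 9: q <- ((element // -3) - p)   0xff
step 10: u <- 2                       0xff
step 11: q <- ((p - -7) * 12)         0xff
step 12: p <- 10                      0xff
step 13: p <- ((11 // 3) + element)   0xff

Answer: 14 steps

p: 3,4,5,6,7,8,9,10
q: 132,132,132,132,132,132,132,132
u: 2,2,2,2,2,2,2,2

steps = 14; useful = 88; efficiency = 88/112 = 11/14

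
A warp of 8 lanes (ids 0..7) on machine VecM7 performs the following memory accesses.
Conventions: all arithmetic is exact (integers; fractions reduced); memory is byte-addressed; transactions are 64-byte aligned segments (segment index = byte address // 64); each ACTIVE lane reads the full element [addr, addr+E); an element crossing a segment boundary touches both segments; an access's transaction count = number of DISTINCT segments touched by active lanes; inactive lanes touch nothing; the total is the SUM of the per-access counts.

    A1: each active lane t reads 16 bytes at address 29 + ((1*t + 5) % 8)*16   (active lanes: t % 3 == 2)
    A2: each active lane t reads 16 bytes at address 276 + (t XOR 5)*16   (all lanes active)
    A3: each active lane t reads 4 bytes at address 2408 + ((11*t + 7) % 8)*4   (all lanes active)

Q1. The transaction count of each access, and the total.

A1: 3 transactions
A2: 3 transactions
A3: 2 transactions

Answer: 3,3,2; total 8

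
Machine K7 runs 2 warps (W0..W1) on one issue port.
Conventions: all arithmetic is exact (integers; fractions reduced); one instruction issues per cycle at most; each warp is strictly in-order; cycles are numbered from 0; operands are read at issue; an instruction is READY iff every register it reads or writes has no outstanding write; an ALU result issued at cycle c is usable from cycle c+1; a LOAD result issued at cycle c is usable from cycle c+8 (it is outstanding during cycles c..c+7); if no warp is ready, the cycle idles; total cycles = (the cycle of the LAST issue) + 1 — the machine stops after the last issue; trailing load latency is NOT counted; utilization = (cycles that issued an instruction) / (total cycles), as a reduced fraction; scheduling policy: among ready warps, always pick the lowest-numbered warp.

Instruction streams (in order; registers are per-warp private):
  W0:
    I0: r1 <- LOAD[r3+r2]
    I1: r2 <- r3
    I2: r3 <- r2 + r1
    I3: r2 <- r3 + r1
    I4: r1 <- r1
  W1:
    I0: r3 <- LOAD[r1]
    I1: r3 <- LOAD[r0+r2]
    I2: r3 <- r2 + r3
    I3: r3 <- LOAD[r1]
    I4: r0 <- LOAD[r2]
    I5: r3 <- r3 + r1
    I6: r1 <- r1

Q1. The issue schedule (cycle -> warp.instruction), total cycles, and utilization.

cycle 0: W0.I0
cycle 1: W0.I1
cycle 2: W1.I0
cycle 3: idle
cycle 4: idle
cycle 5: idle
cycle 6: idle
cycle 7: idle
cycle 8: W0.I2
cycle 9: W0.I3
cycle 10: W0.I4
cycle 11: W1.I1
cycle 12: idle
cycle 13: idle
cycle 14: idle
cycle 15: idle
cycle 16: idle
cycle 17: idle
cycle 18: idle
cycle 19: W1.I2
cycle 20: W1.I3
cycle 21: W1.I4
cycle 22: idle
cycle 23: idle
cycle 24: idle
cycle 25: idle
cycle 26: idle
cycle 27: idle
cycle 28: W1.I5
cycle 29: W1.I6

Answer: 30 cycles, utilization 2/5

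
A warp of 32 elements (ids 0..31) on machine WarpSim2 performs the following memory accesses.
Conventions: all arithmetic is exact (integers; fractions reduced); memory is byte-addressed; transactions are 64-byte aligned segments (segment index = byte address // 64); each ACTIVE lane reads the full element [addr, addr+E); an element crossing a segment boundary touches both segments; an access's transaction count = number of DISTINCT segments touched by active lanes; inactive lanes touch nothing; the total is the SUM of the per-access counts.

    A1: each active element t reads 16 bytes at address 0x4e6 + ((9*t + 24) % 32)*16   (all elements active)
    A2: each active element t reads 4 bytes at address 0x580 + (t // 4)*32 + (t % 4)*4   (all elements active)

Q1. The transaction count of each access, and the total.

A1: 9 transactions
A2: 4 transactions

Answer: 9,4; total 13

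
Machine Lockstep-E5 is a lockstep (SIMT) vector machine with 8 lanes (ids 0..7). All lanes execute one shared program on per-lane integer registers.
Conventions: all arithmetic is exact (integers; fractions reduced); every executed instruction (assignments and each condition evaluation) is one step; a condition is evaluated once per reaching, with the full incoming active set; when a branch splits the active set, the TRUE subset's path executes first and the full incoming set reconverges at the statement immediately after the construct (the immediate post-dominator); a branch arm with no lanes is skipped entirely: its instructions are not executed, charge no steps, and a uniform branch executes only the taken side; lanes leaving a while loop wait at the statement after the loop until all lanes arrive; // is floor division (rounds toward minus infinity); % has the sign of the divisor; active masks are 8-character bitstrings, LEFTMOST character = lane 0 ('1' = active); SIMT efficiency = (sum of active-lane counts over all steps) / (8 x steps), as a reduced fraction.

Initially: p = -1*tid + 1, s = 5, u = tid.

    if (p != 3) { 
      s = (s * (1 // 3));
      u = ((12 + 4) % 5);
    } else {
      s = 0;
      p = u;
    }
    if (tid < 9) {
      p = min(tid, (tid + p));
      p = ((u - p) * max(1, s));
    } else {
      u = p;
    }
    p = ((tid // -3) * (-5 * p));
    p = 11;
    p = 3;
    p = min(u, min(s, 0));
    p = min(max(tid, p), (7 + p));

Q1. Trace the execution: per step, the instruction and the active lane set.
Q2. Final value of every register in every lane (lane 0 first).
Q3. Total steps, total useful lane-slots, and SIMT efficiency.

step 0: eval (p != 3)                11111111
step 1: s <- (s * (1 // 3))          11111111
step 2: u <- ((12 + 4) % 5)          11111111
step 3: eval (tid < 9)               11111111
step 4: p <- min(tid, (tid + p))     11111111
step 5: p <- ((u - p) * max(1, s))   11111111
step 6: p <- ((tid // -3) * (-5 * p)) 11111111
step 7: p <- 11                      11111111
step 8: p <- 3                       11111111
step 9: p <- min(u, min(s, 0))       11111111
step 10: p <- min(max(tid, p), (7 + p)) 11111111

Answer: 11 steps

p: 0,1,2,3,4,5,6,7
s: 0,0,0,0,0,0,0,0
u: 1,1,1,1,1,1,1,1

steps = 11; useful = 88; efficiency = 88/88 = 1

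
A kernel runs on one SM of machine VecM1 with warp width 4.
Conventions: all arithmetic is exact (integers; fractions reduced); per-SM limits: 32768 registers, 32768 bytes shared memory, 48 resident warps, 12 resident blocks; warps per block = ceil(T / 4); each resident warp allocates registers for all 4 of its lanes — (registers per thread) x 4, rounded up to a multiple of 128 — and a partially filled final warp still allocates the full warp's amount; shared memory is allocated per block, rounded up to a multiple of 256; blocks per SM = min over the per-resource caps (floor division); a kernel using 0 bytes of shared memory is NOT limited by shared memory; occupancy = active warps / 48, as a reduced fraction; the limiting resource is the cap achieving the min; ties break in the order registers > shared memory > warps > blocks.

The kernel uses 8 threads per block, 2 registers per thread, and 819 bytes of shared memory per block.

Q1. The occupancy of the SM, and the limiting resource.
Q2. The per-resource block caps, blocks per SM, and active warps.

Answer: occupancy 1/2, limited by blocks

registers: 128 blocks
shared memory: 32 blocks
warps: 24 blocks
blocks: 12 blocks

Answer: 12 blocks, 24 active warps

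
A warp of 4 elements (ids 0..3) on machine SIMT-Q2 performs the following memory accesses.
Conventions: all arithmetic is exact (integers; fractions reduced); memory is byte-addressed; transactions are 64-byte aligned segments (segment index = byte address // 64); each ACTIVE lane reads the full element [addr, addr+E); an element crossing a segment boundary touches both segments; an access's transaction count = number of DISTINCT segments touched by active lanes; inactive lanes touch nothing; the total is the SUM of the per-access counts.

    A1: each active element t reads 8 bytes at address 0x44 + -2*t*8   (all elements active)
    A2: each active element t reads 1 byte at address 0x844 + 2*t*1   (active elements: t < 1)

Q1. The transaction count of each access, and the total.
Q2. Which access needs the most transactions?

A1: 2 transactions
A2: 1 transaction

Answer: 2,1; total 3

Answer: A1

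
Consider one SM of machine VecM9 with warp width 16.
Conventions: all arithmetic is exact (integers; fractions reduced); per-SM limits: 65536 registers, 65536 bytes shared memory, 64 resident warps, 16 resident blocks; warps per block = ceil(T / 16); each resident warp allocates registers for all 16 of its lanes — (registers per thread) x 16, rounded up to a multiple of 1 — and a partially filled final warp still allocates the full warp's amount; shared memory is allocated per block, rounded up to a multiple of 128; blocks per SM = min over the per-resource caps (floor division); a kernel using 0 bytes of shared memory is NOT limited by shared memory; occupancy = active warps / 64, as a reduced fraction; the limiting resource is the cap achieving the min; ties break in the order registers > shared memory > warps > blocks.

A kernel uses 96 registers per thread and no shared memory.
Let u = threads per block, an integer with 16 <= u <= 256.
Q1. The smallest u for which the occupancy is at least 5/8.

Answer: u = 33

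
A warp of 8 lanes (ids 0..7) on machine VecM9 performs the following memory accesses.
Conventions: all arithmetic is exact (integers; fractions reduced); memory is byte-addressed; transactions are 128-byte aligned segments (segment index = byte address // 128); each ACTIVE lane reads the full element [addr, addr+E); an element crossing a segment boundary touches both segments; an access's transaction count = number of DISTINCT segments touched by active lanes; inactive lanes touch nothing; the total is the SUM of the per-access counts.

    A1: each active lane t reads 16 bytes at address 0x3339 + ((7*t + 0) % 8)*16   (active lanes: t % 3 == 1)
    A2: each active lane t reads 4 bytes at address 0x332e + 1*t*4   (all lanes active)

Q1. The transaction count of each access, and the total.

A1: 2 transactions
A2: 1 transaction

Answer: 2,1; total 3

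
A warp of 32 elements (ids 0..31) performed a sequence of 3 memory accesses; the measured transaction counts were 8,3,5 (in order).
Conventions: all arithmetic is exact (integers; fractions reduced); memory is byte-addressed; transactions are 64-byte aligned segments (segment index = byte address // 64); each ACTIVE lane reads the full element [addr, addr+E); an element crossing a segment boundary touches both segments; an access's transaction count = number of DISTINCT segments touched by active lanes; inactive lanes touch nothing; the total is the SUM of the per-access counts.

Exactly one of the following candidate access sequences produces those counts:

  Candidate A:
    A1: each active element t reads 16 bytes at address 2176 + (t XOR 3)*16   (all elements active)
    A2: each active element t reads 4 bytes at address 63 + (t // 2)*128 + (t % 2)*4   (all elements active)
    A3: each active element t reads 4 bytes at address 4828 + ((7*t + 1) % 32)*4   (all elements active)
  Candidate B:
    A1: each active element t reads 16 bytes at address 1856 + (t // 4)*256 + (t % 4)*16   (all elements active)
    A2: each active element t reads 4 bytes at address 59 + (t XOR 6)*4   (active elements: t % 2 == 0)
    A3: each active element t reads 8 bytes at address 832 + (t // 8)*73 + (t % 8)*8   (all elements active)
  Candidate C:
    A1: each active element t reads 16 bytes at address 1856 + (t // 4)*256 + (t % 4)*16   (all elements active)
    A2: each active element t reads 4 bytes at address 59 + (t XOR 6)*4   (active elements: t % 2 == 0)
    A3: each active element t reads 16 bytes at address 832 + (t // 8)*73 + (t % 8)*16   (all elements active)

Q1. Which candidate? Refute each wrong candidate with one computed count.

A: A2 gives 32 transactions, not 3
C: A3 gives 6 transactions, not 5
B: all counts match (8,3,5)

Answer: B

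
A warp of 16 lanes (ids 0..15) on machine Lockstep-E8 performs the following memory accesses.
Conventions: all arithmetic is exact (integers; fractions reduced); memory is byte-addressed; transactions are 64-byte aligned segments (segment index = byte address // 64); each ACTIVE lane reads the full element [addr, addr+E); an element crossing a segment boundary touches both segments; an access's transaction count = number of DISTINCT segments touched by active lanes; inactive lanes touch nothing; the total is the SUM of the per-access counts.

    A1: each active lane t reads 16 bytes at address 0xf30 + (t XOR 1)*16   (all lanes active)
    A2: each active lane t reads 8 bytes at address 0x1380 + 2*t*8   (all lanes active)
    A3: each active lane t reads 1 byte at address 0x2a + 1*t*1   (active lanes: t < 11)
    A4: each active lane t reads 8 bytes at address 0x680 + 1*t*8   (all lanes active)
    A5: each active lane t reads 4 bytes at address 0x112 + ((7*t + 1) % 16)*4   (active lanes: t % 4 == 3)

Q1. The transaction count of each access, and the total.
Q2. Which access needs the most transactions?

A1: 5 transactions
A2: 4 transactions
A3: 1 transaction
A4: 2 transactions
A5: 2 transactions

Answer: 5,4,1,2,2; total 14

Answer: A1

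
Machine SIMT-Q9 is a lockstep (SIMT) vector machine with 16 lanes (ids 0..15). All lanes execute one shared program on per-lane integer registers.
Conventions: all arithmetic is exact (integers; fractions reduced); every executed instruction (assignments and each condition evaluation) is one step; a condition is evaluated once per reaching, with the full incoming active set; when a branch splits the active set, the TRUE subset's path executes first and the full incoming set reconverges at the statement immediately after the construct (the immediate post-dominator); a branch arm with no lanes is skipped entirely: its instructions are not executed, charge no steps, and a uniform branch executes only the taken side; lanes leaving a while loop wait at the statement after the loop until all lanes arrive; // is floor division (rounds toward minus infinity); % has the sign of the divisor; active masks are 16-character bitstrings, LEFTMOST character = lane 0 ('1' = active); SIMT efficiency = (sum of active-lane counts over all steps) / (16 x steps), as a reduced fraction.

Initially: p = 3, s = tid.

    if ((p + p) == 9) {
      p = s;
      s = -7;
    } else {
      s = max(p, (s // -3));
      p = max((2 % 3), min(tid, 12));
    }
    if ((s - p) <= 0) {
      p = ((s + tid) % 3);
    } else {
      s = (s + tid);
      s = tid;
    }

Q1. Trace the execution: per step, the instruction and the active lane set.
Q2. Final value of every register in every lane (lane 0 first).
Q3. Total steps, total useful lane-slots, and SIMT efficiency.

step 0: eval ((p + p) == 9)          1111111111111111
step 1: s <- max(p, (s // -3))       1111111111111111
step 2: p <- max((2 % 3), min(tid, 12)) 1111111111111111
step 3: eval ((s - p) <= 0)          1111111111111111
step 4: p <- ((s + tid) % 3)         0001111111111111
step 5: s <- (s + tid)               1110000000000000
step 6: s <- tid                     1110000000000000

Answer: 7 steps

p: 2,2,2,0,1,2,0,1,2,0,1,2,0,1,2,0
s: 0,1,2,3,3,3,3,3,3,3,3,3,3,3,3,3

steps = 7; useful = 83; efficiency = 83/112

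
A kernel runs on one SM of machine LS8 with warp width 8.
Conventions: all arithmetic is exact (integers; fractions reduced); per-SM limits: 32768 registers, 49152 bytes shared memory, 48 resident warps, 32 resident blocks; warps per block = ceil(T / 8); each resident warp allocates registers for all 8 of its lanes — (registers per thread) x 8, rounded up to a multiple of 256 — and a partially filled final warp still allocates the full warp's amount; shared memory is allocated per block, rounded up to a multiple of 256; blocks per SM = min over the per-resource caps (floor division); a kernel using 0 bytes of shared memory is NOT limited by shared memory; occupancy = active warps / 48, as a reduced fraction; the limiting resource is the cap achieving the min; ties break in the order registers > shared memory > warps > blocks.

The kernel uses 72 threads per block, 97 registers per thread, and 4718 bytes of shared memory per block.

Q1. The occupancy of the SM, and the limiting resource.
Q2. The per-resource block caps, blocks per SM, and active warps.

Answer: occupancy 9/16, limited by registers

registers: 3 blocks
shared memory: 10 blocks
warps: 5 blocks
blocks: 32 blocks

Answer: 3 blocks, 27 active warps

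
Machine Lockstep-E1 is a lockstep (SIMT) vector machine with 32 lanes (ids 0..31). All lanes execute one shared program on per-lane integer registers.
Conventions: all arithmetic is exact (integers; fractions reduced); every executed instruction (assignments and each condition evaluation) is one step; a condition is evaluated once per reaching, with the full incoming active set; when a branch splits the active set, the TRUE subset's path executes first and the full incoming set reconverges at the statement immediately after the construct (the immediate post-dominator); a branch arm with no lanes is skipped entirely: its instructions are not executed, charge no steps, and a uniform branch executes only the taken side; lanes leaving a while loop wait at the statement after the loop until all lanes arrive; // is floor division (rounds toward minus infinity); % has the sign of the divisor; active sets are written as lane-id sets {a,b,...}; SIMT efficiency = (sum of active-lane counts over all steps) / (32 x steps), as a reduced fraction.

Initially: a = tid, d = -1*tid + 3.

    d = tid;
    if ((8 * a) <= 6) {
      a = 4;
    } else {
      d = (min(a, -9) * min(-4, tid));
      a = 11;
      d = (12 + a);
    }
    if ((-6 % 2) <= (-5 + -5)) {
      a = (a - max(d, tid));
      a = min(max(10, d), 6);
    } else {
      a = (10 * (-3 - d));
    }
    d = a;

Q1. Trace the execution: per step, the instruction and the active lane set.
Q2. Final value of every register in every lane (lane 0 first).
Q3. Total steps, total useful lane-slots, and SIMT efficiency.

step 0: d <- tid                     {0,1,2,3,4,5,6,7,8,9,10,11,12,13,14,15,16,17,18,19,20,21,22,23,24,25,26,27,28,29,30,31}
step 1: eval ((8 * a) <= 6)          {0,1,2,3,4,5,6,7,8,9,10,11,12,13,14,15,16,17,18,19,20,21,22,23,24,25,26,27,28,29,30,31}
step 2: a <- 4                       {0}
step 3: d <- (min(a, -9) * min(-4, tid)) {1,2,3,4,5,6,7,8,9,10,11,12,13,14,15,16,17,18,19,20,21,22,23,24,25,26,27,28,29,30,31}
step 4: a <- 11                      {1,2,3,4,5,6,7,8,9,10,11,12,13,14,15,16,17,18,19,20,21,22,23,24,25,26,27,28,29,30,31}
step 5: d <- (12 + a)                {1,2,3,4,5,6,7,8,9,10,11,12,13,14,15,16,17,18,19,20,21,22,23,24,25,26,27,28,29,30,31}
step 6: eval ((-6 % 2) <= (-5 + -5)) {0,1,2,3,4,5,6,7,8,9,10,11,12,13,14,15,16,17,18,19,20,21,22,23,24,25,26,27,28,29,30,31}
step 7: a <- (10 * (-3 - d))         {0,1,2,3,4,5,6,7,8,9,10,11,12,13,14,15,16,17,18,19,20,21,22,23,24,25,26,27,28,29,30,31}
step 8: d <- a                       {0,1,2,3,4,5,6,7,8,9,10,11,12,13,14,15,16,17,18,19,20,21,22,23,24,25,26,27,28,29,30,31}

Answer: 9 steps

a: -30,-260,-260,-260,-260,-260,-260,-260,-260,-260,-260,-260,-260,-260,-260,-260,-260,-260,-260,-260,-260,-260,-260,-260,-260,-260,-260,-260,-260,-260,-260,-260
d: -30,-260,-260,-260,-260,-260,-260,-260,-260,-260,-260,-260,-260,-260,-260,-260,-260,-260,-260,-260,-260,-260,-260,-260,-260,-260,-260,-260,-260,-260,-260,-260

steps = 9; useful = 254; efficiency = 254/288 = 127/144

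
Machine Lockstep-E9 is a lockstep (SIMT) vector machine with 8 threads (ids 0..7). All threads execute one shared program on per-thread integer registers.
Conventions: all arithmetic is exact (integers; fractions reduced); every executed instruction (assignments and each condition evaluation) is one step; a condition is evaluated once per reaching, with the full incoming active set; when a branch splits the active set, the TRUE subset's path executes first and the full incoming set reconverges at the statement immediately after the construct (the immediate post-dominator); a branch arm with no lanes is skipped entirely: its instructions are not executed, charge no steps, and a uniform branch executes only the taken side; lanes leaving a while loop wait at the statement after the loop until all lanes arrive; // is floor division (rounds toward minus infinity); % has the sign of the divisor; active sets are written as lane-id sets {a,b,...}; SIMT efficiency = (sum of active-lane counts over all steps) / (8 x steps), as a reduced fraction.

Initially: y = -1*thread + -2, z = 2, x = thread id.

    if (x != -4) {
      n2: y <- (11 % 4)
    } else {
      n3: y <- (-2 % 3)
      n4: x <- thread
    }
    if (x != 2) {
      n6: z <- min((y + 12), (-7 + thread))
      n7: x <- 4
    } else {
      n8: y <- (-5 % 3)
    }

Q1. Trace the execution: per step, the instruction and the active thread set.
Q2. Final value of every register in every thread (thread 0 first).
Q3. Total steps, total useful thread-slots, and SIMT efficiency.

step 0: eval (x != -4)               {0,1,2,3,4,5,6,7}
step 1: y <- (11 % 4)                {0,1,2,3,4,5,6,7}
step 2: eval (x != 2)                {0,1,2,3,4,5,6,7}
step 3: z <- min((y + 12), (-7 + thread)) {0,1,3,4,5,6,7}
step 4: x <- 4                       {0,1,3,4,5,6,7}
step 5: y <- (-5 % 3)                {2}

Answer: 6 steps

y: 3,3,1,3,3,3,3,3
z: -7,-6,2,-4,-3,-2,-1,0
x: 4,4,2,4,4,4,4,4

steps = 6; useful = 39; efficiency = 39/48 = 13/16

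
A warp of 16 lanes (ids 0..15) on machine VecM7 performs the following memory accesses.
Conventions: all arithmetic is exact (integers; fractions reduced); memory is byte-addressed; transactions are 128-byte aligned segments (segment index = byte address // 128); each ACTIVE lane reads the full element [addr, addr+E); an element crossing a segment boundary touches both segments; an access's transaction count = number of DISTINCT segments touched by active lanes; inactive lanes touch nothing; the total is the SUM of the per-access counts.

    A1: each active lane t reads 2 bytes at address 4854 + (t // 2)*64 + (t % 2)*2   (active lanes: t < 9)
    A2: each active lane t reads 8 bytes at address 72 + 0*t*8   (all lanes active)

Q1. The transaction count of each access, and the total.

A1: 3 transactions
A2: 1 transaction

Answer: 3,1; total 4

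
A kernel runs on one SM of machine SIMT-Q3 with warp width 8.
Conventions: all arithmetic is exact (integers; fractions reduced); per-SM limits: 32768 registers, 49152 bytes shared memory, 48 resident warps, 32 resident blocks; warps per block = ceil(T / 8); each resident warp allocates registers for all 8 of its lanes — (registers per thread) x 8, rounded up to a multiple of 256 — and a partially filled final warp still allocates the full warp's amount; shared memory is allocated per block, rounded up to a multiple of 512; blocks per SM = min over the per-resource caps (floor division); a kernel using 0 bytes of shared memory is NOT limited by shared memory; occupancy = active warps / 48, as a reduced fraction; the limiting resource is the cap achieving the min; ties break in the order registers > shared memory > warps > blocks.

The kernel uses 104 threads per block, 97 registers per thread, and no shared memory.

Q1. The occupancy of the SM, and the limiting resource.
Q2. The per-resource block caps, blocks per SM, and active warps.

Answer: occupancy 13/24, limited by registers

registers: 2 blocks
shared memory: no limit (kernel uses none)
warps: 3 blocks
blocks: 32 blocks

Answer: 2 blocks, 26 active warps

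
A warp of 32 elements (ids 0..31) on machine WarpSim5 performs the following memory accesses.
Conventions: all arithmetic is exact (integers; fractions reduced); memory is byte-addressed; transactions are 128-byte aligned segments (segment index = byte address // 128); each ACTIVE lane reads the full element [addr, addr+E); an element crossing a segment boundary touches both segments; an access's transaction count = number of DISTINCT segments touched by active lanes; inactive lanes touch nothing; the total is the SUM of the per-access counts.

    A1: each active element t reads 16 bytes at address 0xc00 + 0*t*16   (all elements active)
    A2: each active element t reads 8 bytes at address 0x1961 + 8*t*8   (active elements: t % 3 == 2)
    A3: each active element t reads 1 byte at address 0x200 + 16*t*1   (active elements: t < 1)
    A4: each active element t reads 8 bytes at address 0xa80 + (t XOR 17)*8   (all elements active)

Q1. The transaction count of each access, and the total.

A1: 1 transaction
A2: 10 transactions
A3: 1 transaction
A4: 2 transactions

Answer: 1,10,1,2; total 14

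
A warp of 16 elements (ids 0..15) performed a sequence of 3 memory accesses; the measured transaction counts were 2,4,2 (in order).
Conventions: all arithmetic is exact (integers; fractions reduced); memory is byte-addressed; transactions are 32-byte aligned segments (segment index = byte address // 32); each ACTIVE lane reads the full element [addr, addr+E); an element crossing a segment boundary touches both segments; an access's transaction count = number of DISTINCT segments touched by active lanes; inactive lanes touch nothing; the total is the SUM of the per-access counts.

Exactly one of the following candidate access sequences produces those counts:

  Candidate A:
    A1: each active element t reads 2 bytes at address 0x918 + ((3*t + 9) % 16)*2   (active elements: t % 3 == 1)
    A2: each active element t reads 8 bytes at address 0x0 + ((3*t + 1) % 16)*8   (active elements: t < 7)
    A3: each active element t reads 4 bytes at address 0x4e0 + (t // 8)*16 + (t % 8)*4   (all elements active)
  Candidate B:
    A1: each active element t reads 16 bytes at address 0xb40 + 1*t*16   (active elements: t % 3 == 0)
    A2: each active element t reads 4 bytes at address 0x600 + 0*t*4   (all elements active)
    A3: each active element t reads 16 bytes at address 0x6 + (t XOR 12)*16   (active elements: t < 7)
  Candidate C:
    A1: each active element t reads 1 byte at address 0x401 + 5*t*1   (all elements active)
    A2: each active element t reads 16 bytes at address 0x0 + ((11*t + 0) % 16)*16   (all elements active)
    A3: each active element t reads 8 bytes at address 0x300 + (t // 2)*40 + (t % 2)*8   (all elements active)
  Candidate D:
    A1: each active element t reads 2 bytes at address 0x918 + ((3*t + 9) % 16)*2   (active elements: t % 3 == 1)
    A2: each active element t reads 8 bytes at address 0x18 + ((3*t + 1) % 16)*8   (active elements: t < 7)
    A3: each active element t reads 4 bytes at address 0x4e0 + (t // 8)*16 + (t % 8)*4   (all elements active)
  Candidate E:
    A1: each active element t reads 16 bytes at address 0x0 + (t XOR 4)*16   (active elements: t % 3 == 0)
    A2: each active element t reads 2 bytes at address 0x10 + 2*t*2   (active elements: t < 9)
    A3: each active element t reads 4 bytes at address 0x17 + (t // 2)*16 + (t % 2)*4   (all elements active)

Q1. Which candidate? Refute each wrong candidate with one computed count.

B: A1 gives 6 transactions, not 2
C: A1 gives 3 transactions, not 2
D: A2 gives 5 transactions, not 4
E: A1 gives 6 transactions, not 2
A: all counts match (2,4,2)

Answer: A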